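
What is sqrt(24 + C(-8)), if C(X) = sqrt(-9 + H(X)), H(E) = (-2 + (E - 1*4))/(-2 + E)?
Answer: sqrt(600 + 5*I*sqrt(190))/5 ≈ 4.907 + 0.2809*I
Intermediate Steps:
H(E) = (-6 + E)/(-2 + E) (H(E) = (-2 + (E - 4))/(-2 + E) = (-2 + (-4 + E))/(-2 + E) = (-6 + E)/(-2 + E))
C(X) = sqrt(-9 + (-6 + X)/(-2 + X))
sqrt(24 + C(-8)) = sqrt(24 + 2*sqrt((3 - 2*(-8))/(-2 - 8))) = sqrt(24 + 2*sqrt((3 + 16)/(-10))) = sqrt(24 + 2*sqrt(-1/10*19)) = sqrt(24 + 2*sqrt(-19/10)) = sqrt(24 + 2*(I*sqrt(190)/10)) = sqrt(24 + I*sqrt(190)/5)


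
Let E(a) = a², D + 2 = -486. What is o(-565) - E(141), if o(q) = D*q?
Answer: 255839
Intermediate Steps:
D = -488 (D = -2 - 486 = -488)
o(q) = -488*q
o(-565) - E(141) = -488*(-565) - 1*141² = 275720 - 1*19881 = 275720 - 19881 = 255839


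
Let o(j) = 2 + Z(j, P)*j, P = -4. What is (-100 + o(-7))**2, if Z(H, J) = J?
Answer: 4900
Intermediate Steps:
o(j) = 2 - 4*j
(-100 + o(-7))**2 = (-100 + (2 - 4*(-7)))**2 = (-100 + (2 + 28))**2 = (-100 + 30)**2 = (-70)**2 = 4900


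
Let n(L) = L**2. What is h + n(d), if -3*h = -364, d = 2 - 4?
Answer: 376/3 ≈ 125.33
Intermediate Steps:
d = -2
h = 364/3 (h = -1/3*(-364) = 364/3 ≈ 121.33)
h + n(d) = 364/3 + (-2)**2 = 364/3 + 4 = 376/3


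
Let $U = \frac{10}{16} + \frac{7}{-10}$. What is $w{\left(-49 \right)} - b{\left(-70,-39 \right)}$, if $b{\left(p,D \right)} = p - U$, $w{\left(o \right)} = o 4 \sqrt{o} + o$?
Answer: $\frac{837}{40} - 1372 i \approx 20.925 - 1372.0 i$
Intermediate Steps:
$U = - \frac{3}{40}$ ($U = 10 \cdot \frac{1}{16} + 7 \left(- \frac{1}{10}\right) = \frac{5}{8} - \frac{7}{10} = - \frac{3}{40} \approx -0.075$)
$w{\left(o \right)} = o + 4 o^{\frac{3}{2}}$ ($w{\left(o \right)} = 4 o^{\frac{3}{2}} + o = o + 4 o^{\frac{3}{2}}$)
$b{\left(p,D \right)} = \frac{3}{40} + p$ ($b{\left(p,D \right)} = p - - \frac{3}{40} = p + \frac{3}{40} = \frac{3}{40} + p$)
$w{\left(-49 \right)} - b{\left(-70,-39 \right)} = \left(-49 + 4 \left(-49\right)^{\frac{3}{2}}\right) - \left(\frac{3}{40} - 70\right) = \left(-49 + 4 \left(- 343 i\right)\right) - - \frac{2797}{40} = \left(-49 - 1372 i\right) + \frac{2797}{40} = \frac{837}{40} - 1372 i$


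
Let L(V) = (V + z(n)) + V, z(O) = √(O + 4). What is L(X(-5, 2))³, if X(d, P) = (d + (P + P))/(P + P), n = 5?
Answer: 125/8 ≈ 15.625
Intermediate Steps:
z(O) = √(4 + O)
X(d, P) = (d + 2*P)/(2*P) (X(d, P) = (d + 2*P)/((2*P)) = (d + 2*P)*(1/(2*P)) = (d + 2*P)/(2*P))
L(V) = 3 + 2*V (L(V) = (V + √(4 + 5)) + V = (V + √9) + V = (V + 3) + V = (3 + V) + V = 3 + 2*V)
L(X(-5, 2))³ = (3 + 2*((2 + (½)*(-5))/2))³ = (3 + 2*((2 - 5/2)/2))³ = (3 + 2*((½)*(-½)))³ = (3 + 2*(-¼))³ = (3 - ½)³ = (5/2)³ = 125/8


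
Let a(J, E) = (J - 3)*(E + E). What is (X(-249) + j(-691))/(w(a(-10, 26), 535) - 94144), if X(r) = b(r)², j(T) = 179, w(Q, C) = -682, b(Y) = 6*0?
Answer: -179/94826 ≈ -0.0018877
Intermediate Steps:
b(Y) = 0
a(J, E) = 2*E*(-3 + J) (a(J, E) = (-3 + J)*(2*E) = 2*E*(-3 + J))
X(r) = 0 (X(r) = 0² = 0)
(X(-249) + j(-691))/(w(a(-10, 26), 535) - 94144) = (0 + 179)/(-682 - 94144) = 179/(-94826) = 179*(-1/94826) = -179/94826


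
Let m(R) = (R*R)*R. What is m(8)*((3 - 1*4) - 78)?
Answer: -40448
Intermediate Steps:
m(R) = R³ (m(R) = R²*R = R³)
m(8)*((3 - 1*4) - 78) = 8³*((3 - 1*4) - 78) = 512*((3 - 4) - 78) = 512*(-1 - 78) = 512*(-79) = -40448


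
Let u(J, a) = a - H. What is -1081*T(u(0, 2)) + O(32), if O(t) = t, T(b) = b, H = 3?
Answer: 1113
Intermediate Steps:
u(J, a) = -3 + a (u(J, a) = a - 1*3 = a - 3 = -3 + a)
-1081*T(u(0, 2)) + O(32) = -1081*(-3 + 2) + 32 = -1081*(-1) + 32 = 1081 + 32 = 1113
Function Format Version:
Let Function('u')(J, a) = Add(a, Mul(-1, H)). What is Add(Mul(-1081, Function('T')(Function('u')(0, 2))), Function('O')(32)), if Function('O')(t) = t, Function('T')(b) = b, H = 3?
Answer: 1113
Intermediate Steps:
Function('u')(J, a) = Add(-3, a) (Function('u')(J, a) = Add(a, Mul(-1, 3)) = Add(a, -3) = Add(-3, a))
Add(Mul(-1081, Function('T')(Function('u')(0, 2))), Function('O')(32)) = Add(Mul(-1081, Add(-3, 2)), 32) = Add(Mul(-1081, -1), 32) = Add(1081, 32) = 1113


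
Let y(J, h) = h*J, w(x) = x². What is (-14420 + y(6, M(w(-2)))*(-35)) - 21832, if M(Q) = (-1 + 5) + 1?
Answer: -37302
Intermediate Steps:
M(Q) = 5 (M(Q) = 4 + 1 = 5)
y(J, h) = J*h
(-14420 + y(6, M(w(-2)))*(-35)) - 21832 = (-14420 + (6*5)*(-35)) - 21832 = (-14420 + 30*(-35)) - 21832 = (-14420 - 1050) - 21832 = -15470 - 21832 = -37302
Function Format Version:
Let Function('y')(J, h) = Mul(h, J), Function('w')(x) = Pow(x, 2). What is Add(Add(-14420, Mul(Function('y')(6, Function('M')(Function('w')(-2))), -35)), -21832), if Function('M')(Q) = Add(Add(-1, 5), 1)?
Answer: -37302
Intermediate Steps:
Function('M')(Q) = 5 (Function('M')(Q) = Add(4, 1) = 5)
Function('y')(J, h) = Mul(J, h)
Add(Add(-14420, Mul(Function('y')(6, Function('M')(Function('w')(-2))), -35)), -21832) = Add(Add(-14420, Mul(Mul(6, 5), -35)), -21832) = Add(Add(-14420, Mul(30, -35)), -21832) = Add(Add(-14420, -1050), -21832) = Add(-15470, -21832) = -37302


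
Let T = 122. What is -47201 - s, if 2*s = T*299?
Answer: -65440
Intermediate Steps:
s = 18239 (s = (122*299)/2 = (1/2)*36478 = 18239)
-47201 - s = -47201 - 1*18239 = -47201 - 18239 = -65440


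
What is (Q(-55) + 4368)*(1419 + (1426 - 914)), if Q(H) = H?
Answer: 8328403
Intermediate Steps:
(Q(-55) + 4368)*(1419 + (1426 - 914)) = (-55 + 4368)*(1419 + (1426 - 914)) = 4313*(1419 + 512) = 4313*1931 = 8328403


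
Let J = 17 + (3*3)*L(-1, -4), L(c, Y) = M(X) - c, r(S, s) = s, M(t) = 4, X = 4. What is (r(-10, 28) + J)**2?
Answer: 8100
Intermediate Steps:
L(c, Y) = 4 - c
J = 62 (J = 17 + (3*3)*(4 - 1*(-1)) = 17 + 9*(4 + 1) = 17 + 9*5 = 17 + 45 = 62)
(r(-10, 28) + J)**2 = (28 + 62)**2 = 90**2 = 8100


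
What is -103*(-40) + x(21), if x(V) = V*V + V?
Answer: 4582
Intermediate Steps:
x(V) = V + V**2 (x(V) = V**2 + V = V + V**2)
-103*(-40) + x(21) = -103*(-40) + 21*(1 + 21) = 4120 + 21*22 = 4120 + 462 = 4582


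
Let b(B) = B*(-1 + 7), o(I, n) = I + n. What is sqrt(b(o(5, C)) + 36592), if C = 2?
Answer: sqrt(36634) ≈ 191.40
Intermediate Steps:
b(B) = 6*B (b(B) = B*6 = 6*B)
sqrt(b(o(5, C)) + 36592) = sqrt(6*(5 + 2) + 36592) = sqrt(6*7 + 36592) = sqrt(42 + 36592) = sqrt(36634)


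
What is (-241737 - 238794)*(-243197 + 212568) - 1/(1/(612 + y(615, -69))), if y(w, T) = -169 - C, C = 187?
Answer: 14718183743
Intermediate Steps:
y(w, T) = -356 (y(w, T) = -169 - 1*187 = -169 - 187 = -356)
(-241737 - 238794)*(-243197 + 212568) - 1/(1/(612 + y(615, -69))) = (-241737 - 238794)*(-243197 + 212568) - 1/(1/(612 - 356)) = -480531*(-30629) - 1/(1/256) = 14718183999 - 1/1/256 = 14718183999 - 1*256 = 14718183999 - 256 = 14718183743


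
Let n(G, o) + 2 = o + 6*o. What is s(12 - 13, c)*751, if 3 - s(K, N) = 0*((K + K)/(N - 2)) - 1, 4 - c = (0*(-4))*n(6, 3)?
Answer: 3004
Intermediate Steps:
n(G, o) = -2 + 7*o (n(G, o) = -2 + (o + 6*o) = -2 + 7*o)
c = 4 (c = 4 - 0*(-4)*(-2 + 7*3) = 4 - 0*(-2 + 21) = 4 - 0*19 = 4 - 1*0 = 4 + 0 = 4)
s(K, N) = 4 (s(K, N) = 3 - (0*((K + K)/(N - 2)) - 1) = 3 - (0*((2*K)/(-2 + N)) - 1) = 3 - (0*(2*K/(-2 + N)) - 1) = 3 - (0 - 1) = 3 - 1*(-1) = 3 + 1 = 4)
s(12 - 13, c)*751 = 4*751 = 3004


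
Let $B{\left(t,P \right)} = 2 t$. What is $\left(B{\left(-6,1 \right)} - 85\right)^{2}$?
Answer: $9409$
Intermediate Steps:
$\left(B{\left(-6,1 \right)} - 85\right)^{2} = \left(2 \left(-6\right) - 85\right)^{2} = \left(-12 - 85\right)^{2} = \left(-97\right)^{2} = 9409$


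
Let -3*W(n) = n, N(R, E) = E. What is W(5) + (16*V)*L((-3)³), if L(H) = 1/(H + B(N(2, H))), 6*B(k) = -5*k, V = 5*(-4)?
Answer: 625/9 ≈ 69.444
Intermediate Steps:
V = -20
B(k) = -5*k/6 (B(k) = (-5*k)/6 = -5*k/6)
W(n) = -n/3
L(H) = 6/H (L(H) = 1/(H - 5*H/6) = 1/(H/6) = 6/H)
W(5) + (16*V)*L((-3)³) = -⅓*5 + (16*(-20))*(6/((-3)³)) = -5/3 - 1920/(-27) = -5/3 - 1920*(-1)/27 = -5/3 - 320*(-2/9) = -5/3 + 640/9 = 625/9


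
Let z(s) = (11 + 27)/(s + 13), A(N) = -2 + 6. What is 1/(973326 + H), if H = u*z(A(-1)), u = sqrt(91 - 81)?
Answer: 140645607/136894026071662 - 323*sqrt(10)/136894026071662 ≈ 1.0274e-6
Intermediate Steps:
A(N) = 4
u = sqrt(10) ≈ 3.1623
z(s) = 38/(13 + s)
H = 38*sqrt(10)/17 (H = sqrt(10)*(38/(13 + 4)) = sqrt(10)*(38/17) = 38*sqrt(10)/17 ≈ 7.0686)
1/(973326 + H) = 1/(973326 + 38*sqrt(10)/17)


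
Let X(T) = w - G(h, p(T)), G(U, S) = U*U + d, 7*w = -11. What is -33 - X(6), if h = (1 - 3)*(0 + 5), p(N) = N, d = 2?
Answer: 494/7 ≈ 70.571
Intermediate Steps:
w = -11/7 (w = (⅐)*(-11) = -11/7 ≈ -1.5714)
h = -10 (h = -2*5 = -10)
G(U, S) = 2 + U² (G(U, S) = U*U + 2 = U² + 2 = 2 + U²)
X(T) = -725/7 (X(T) = -11/7 - (2 + (-10)²) = -11/7 - (2 + 100) = -11/7 - 1*102 = -11/7 - 102 = -725/7)
-33 - X(6) = -33 - 1*(-725/7) = -33 + 725/7 = 494/7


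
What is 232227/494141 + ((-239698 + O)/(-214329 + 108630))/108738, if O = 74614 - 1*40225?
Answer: 2669201979593243/5679408527026542 ≈ 0.46998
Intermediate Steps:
O = 34389 (O = 74614 - 40225 = 34389)
232227/494141 + ((-239698 + O)/(-214329 + 108630))/108738 = 232227/494141 + ((-239698 + 34389)/(-214329 + 108630))/108738 = 232227*(1/494141) - 205309/(-105699)*(1/108738) = 232227/494141 - 205309*(-1/105699)*(1/108738) = 232227/494141 + (205309/105699)*(1/108738) = 232227/494141 + 205309/11493497862 = 2669201979593243/5679408527026542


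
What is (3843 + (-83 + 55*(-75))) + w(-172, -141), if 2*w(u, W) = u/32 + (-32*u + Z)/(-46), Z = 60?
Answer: -157565/368 ≈ -428.17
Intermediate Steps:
w(u, W) = -15/23 + 535*u/1472 (w(u, W) = (u/32 + (-32*u + 60)/(-46))/2 = (u*(1/32) + (60 - 32*u)*(-1/46))/2 = (u/32 + (-30/23 + 16*u/23))/2 = (-30/23 + 535*u/736)/2 = -15/23 + 535*u/1472)
(3843 + (-83 + 55*(-75))) + w(-172, -141) = (3843 + (-83 + 55*(-75))) + (-15/23 + (535/1472)*(-172)) = (3843 + (-83 - 4125)) + (-15/23 - 23005/368) = (3843 - 4208) - 23245/368 = -365 - 23245/368 = -157565/368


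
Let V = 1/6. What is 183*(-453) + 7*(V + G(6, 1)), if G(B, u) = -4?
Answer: -497555/6 ≈ -82926.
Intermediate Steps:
V = ⅙ ≈ 0.16667
183*(-453) + 7*(V + G(6, 1)) = 183*(-453) + 7*(⅙ - 4) = -82899 + 7*(-23/6) = -82899 - 161/6 = -497555/6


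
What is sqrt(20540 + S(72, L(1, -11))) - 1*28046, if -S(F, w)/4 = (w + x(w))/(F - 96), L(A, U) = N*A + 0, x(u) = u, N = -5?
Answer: -28046 + sqrt(184845)/3 ≈ -27903.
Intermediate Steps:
L(A, U) = -5*A (L(A, U) = -5*A + 0 = -5*A)
S(F, w) = -8*w/(-96 + F) (S(F, w) = -4*(w + w)/(F - 96) = -4*2*w/(-96 + F) = -8*w/(-96 + F))
sqrt(20540 + S(72, L(1, -11))) - 1*28046 = sqrt(20540 - 8*(-5*1)/(-96 + 72)) - 1*28046 = sqrt(20540 - 8*(-5)/(-24)) - 28046 = sqrt(20540 - 8*(-5)*(-1/24)) - 28046 = sqrt(20540 - 5/3) - 28046 = sqrt(61615/3) - 28046 = sqrt(184845)/3 - 28046 = -28046 + sqrt(184845)/3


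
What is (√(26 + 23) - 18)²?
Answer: 121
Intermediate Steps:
(√(26 + 23) - 18)² = (√49 - 18)² = (7 - 18)² = (-11)² = 121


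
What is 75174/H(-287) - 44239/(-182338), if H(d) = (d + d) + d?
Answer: -350486847/4025462 ≈ -87.068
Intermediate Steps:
H(d) = 3*d (H(d) = 2*d + d = 3*d)
75174/H(-287) - 44239/(-182338) = 75174/((3*(-287))) - 44239/(-182338) = 75174/(-861) - 44239*(-1/182338) = 75174*(-1/861) + 3403/14026 = -25058/287 + 3403/14026 = -350486847/4025462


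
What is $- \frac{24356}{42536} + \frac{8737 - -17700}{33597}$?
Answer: $\frac{76558925}{357270498} \approx 0.21429$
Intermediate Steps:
$- \frac{24356}{42536} + \frac{8737 - -17700}{33597} = \left(-24356\right) \frac{1}{42536} + \left(8737 + 17700\right) \frac{1}{33597} = - \frac{6089}{10634} + 26437 \cdot \frac{1}{33597} = - \frac{6089}{10634} + \frac{26437}{33597} = \frac{76558925}{357270498}$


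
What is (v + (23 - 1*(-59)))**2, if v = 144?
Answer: 51076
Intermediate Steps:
(v + (23 - 1*(-59)))**2 = (144 + (23 - 1*(-59)))**2 = (144 + (23 + 59))**2 = (144 + 82)**2 = 226**2 = 51076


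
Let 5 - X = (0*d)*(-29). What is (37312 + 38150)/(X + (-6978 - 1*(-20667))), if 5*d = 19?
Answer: 37731/6847 ≈ 5.5106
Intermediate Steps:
d = 19/5 (d = (1/5)*19 = 19/5 ≈ 3.8000)
X = 5 (X = 5 - 0*(19/5)*(-29) = 5 - 0*(-29) = 5 - 1*0 = 5 + 0 = 5)
(37312 + 38150)/(X + (-6978 - 1*(-20667))) = (37312 + 38150)/(5 + (-6978 - 1*(-20667))) = 75462/(5 + (-6978 + 20667)) = 75462/(5 + 13689) = 75462/13694 = 75462*(1/13694) = 37731/6847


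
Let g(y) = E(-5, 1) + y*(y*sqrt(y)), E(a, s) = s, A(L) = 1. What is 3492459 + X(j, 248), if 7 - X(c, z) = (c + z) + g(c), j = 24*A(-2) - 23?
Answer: 3492215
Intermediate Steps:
j = 1 (j = 24*1 - 23 = 24 - 23 = 1)
g(y) = 1 + y**(5/2) (g(y) = 1 + y*(y*sqrt(y)) = 1 + y*y**(3/2) = 1 + y**(5/2))
X(c, z) = 6 - c - z - c**(5/2) (X(c, z) = 7 - ((c + z) + (1 + c**(5/2))) = 7 - (1 + c + z + c**(5/2)) = 7 + (-1 - c - z - c**(5/2)) = 6 - c - z - c**(5/2))
3492459 + X(j, 248) = 3492459 + (6 - 1*1 - 1*248 - 1**(5/2)) = 3492459 + (6 - 1 - 248 - 1*1) = 3492459 + (6 - 1 - 248 - 1) = 3492459 - 244 = 3492215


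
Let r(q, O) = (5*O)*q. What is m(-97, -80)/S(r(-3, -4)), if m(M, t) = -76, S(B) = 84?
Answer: -19/21 ≈ -0.90476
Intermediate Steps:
r(q, O) = 5*O*q
m(-97, -80)/S(r(-3, -4)) = -76/84 = -76*1/84 = -19/21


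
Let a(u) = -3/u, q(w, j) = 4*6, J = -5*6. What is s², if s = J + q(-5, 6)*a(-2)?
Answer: 36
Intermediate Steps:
J = -30
q(w, j) = 24
s = 6 (s = -30 + 24*(-3/(-2)) = -30 + 24*(-3*(-½)) = -30 + 24*(3/2) = -30 + 36 = 6)
s² = 6² = 36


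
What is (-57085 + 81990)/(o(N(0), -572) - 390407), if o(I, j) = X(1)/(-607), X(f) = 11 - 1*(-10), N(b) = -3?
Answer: -3023467/47395414 ≈ -0.063792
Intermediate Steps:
X(f) = 21 (X(f) = 11 + 10 = 21)
o(I, j) = -21/607 (o(I, j) = 21/(-607) = 21*(-1/607) = -21/607)
(-57085 + 81990)/(o(N(0), -572) - 390407) = (-57085 + 81990)/(-21/607 - 390407) = 24905/(-236977070/607) = 24905*(-607/236977070) = -3023467/47395414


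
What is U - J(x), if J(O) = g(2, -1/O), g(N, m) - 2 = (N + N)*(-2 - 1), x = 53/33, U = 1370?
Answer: 1380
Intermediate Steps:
x = 53/33 (x = 53*(1/33) = 53/33 ≈ 1.6061)
g(N, m) = 2 - 6*N (g(N, m) = 2 + (N + N)*(-2 - 1) = 2 + (2*N)*(-3) = 2 - 6*N)
J(O) = -10 (J(O) = 2 - 6*2 = 2 - 12 = -10)
U - J(x) = 1370 - 1*(-10) = 1370 + 10 = 1380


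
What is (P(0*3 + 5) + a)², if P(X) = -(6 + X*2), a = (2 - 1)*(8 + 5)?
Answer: 9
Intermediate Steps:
a = 13 (a = 1*13 = 13)
P(X) = -6 - 2*X (P(X) = -(6 + 2*X) = -6 - 2*X)
(P(0*3 + 5) + a)² = ((-6 - 2*(0*3 + 5)) + 13)² = ((-6 - 2*(0 + 5)) + 13)² = ((-6 - 2*5) + 13)² = ((-6 - 10) + 13)² = (-16 + 13)² = (-3)² = 9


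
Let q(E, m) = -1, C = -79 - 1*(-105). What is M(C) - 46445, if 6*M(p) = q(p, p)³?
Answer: -278671/6 ≈ -46445.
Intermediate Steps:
C = 26 (C = -79 + 105 = 26)
M(p) = -⅙ (M(p) = (⅙)*(-1)³ = (⅙)*(-1) = -⅙)
M(C) - 46445 = -⅙ - 46445 = -278671/6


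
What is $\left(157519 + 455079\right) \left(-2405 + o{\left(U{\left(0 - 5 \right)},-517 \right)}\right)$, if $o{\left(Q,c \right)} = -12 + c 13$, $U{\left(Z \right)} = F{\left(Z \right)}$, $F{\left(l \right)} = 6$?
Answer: $-5597920524$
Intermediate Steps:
$U{\left(Z \right)} = 6$
$o{\left(Q,c \right)} = -12 + 13 c$
$\left(157519 + 455079\right) \left(-2405 + o{\left(U{\left(0 - 5 \right)},-517 \right)}\right) = \left(157519 + 455079\right) \left(-2405 + \left(-12 + 13 \left(-517\right)\right)\right) = 612598 \left(-2405 - 6733\right) = 612598 \left(-9138\right) = -5597920524$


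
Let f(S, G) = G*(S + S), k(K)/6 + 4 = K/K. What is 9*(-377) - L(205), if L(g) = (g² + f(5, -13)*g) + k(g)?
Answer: -18750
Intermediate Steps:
k(K) = -18 (k(K) = -24 + 6*(K/K) = -24 + 6*1 = -24 + 6 = -18)
f(S, G) = 2*G*S (f(S, G) = G*(2*S) = 2*G*S)
L(g) = -18 + g² - 130*g (L(g) = (g² + (2*(-13)*5)*g) - 18 = (g² - 130*g) - 18 = -18 + g² - 130*g)
9*(-377) - L(205) = 9*(-377) - (-18 + 205² - 130*205) = -3393 - (-18 + 42025 - 26650) = -3393 - 1*15357 = -3393 - 15357 = -18750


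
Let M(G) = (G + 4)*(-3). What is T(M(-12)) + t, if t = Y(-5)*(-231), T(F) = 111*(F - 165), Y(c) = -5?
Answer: -14496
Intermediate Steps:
M(G) = -12 - 3*G (M(G) = (4 + G)*(-3) = -12 - 3*G)
T(F) = -18315 + 111*F (T(F) = 111*(-165 + F) = -18315 + 111*F)
t = 1155 (t = -5*(-231) = 1155)
T(M(-12)) + t = (-18315 + 111*(-12 - 3*(-12))) + 1155 = (-18315 + 111*(-12 + 36)) + 1155 = (-18315 + 111*24) + 1155 = (-18315 + 2664) + 1155 = -15651 + 1155 = -14496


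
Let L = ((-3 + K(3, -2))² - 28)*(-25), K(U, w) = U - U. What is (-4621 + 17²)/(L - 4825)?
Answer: 722/725 ≈ 0.99586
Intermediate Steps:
K(U, w) = 0
L = 475 (L = ((-3 + 0)² - 28)*(-25) = ((-3)² - 28)*(-25) = (9 - 28)*(-25) = -19*(-25) = 475)
(-4621 + 17²)/(L - 4825) = (-4621 + 17²)/(475 - 4825) = (-4621 + 289)/(-4350) = -4332*(-1/4350) = 722/725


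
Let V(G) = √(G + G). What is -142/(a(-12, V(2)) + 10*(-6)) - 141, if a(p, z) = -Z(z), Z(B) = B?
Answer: -4300/31 ≈ -138.71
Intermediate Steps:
V(G) = √2*√G (V(G) = √(2*G) = √2*√G)
a(p, z) = -z
-142/(a(-12, V(2)) + 10*(-6)) - 141 = -142/(-√2*√2 + 10*(-6)) - 141 = -142/(-1*2 - 60) - 141 = -142/(-2 - 60) - 141 = -142/(-62) - 141 = -142*(-1/62) - 141 = 71/31 - 141 = -4300/31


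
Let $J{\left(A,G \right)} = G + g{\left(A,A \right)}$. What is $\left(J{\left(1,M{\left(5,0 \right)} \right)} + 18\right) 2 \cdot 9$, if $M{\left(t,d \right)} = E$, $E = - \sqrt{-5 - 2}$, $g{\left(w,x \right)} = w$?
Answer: $342 - 18 i \sqrt{7} \approx 342.0 - 47.624 i$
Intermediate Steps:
$E = - i \sqrt{7}$ ($E = - \sqrt{-7} = - i \sqrt{7} \approx - 2.6458 i$)
$M{\left(t,d \right)} = - i \sqrt{7}$
$J{\left(A,G \right)} = A + G$ ($J{\left(A,G \right)} = G + A = A + G$)
$\left(J{\left(1,M{\left(5,0 \right)} \right)} + 18\right) 2 \cdot 9 = \left(\left(1 - i \sqrt{7}\right) + 18\right) 2 \cdot 9 = \left(19 - i \sqrt{7}\right) 18 = 342 - 18 i \sqrt{7}$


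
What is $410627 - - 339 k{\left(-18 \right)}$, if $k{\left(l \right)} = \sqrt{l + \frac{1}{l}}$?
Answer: $410627 + \frac{565 i \sqrt{26}}{2} \approx 4.1063 \cdot 10^{5} + 1440.5 i$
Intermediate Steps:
$410627 - - 339 k{\left(-18 \right)} = 410627 - - 339 \sqrt{-18 + \frac{1}{-18}} = 410627 - - 339 \sqrt{-18 - \frac{1}{18}} = 410627 - - 339 \sqrt{- \frac{325}{18}} = 410627 - - 339 \frac{5 i \sqrt{26}}{6} = 410627 - - \frac{565 i \sqrt{26}}{2} = 410627 + \frac{565 i \sqrt{26}}{2}$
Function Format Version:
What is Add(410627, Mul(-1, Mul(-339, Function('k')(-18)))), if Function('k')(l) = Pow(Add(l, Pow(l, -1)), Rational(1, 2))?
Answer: Add(410627, Mul(Rational(565, 2), I, Pow(26, Rational(1, 2)))) ≈ Add(4.1063e+5, Mul(1440.5, I))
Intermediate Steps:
Add(410627, Mul(-1, Mul(-339, Function('k')(-18)))) = Add(410627, Mul(-1, Mul(-339, Pow(Add(-18, Pow(-18, -1)), Rational(1, 2))))) = Add(410627, Mul(-1, Mul(-339, Pow(Add(-18, Rational(-1, 18)), Rational(1, 2))))) = Add(410627, Mul(-1, Mul(-339, Pow(Rational(-325, 18), Rational(1, 2))))) = Add(410627, Mul(-1, Mul(-339, Mul(Rational(5, 6), I, Pow(26, Rational(1, 2)))))) = Add(410627, Mul(-1, Mul(Rational(-565, 2), I, Pow(26, Rational(1, 2))))) = Add(410627, Mul(Rational(565, 2), I, Pow(26, Rational(1, 2))))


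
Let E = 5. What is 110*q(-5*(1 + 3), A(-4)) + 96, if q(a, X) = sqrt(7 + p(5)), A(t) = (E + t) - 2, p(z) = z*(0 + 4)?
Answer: 96 + 330*sqrt(3) ≈ 667.58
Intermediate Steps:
p(z) = 4*z (p(z) = z*4 = 4*z)
A(t) = 3 + t (A(t) = (5 + t) - 2 = 3 + t)
q(a, X) = 3*sqrt(3) (q(a, X) = sqrt(7 + 4*5) = sqrt(7 + 20) = sqrt(27) = 3*sqrt(3))
110*q(-5*(1 + 3), A(-4)) + 96 = 110*(3*sqrt(3)) + 96 = 330*sqrt(3) + 96 = 96 + 330*sqrt(3)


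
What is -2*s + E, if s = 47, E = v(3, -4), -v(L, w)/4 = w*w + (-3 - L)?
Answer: -134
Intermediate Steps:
v(L, w) = 12 - 4*w² + 4*L (v(L, w) = -4*(w*w + (-3 - L)) = -4*(w² + (-3 - L)) = -4*(-3 + w² - L) = 12 - 4*w² + 4*L)
E = -40 (E = 12 - 4*(-4)² + 4*3 = 12 - 4*16 + 12 = 12 - 64 + 12 = -40)
-2*s + E = -2*47 - 40 = -94 - 40 = -134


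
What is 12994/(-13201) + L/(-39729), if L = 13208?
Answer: -690597434/524462529 ≈ -1.3168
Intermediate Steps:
12994/(-13201) + L/(-39729) = 12994/(-13201) + 13208/(-39729) = 12994*(-1/13201) + 13208*(-1/39729) = -12994/13201 - 13208/39729 = -690597434/524462529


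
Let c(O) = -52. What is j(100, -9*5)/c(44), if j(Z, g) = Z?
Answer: -25/13 ≈ -1.9231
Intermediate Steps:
j(100, -9*5)/c(44) = 100/(-52) = 100*(-1/52) = -25/13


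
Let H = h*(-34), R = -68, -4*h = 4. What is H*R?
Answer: -2312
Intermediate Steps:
h = -1 (h = -¼*4 = -1)
H = 34 (H = -1*(-34) = 34)
H*R = 34*(-68) = -2312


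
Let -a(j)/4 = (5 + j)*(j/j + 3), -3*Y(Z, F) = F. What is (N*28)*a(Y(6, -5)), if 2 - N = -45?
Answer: -421120/3 ≈ -1.4037e+5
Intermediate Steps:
Y(Z, F) = -F/3
N = 47 (N = 2 - 1*(-45) = 2 + 45 = 47)
a(j) = -80 - 16*j (a(j) = -4*(5 + j)*(j/j + 3) = -4*(5 + j)*(1 + 3) = -4*(5 + j)*4 = -4*(20 + 4*j) = -80 - 16*j)
(N*28)*a(Y(6, -5)) = (47*28)*(-80 - (-16)*(-5)/3) = 1316*(-80 - 16*5/3) = 1316*(-80 - 80/3) = 1316*(-320/3) = -421120/3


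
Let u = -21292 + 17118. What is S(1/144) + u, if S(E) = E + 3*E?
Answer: -150263/36 ≈ -4174.0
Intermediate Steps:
S(E) = 4*E
u = -4174
S(1/144) + u = 4/144 - 4174 = 4*(1/144) - 4174 = 1/36 - 4174 = -150263/36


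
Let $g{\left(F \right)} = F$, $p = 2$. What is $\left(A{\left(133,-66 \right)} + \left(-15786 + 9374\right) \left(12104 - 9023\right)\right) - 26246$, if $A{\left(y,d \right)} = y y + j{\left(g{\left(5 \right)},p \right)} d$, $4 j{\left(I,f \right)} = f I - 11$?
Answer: $- \frac{39527825}{2} \approx -1.9764 \cdot 10^{7}$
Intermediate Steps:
$j{\left(I,f \right)} = - \frac{11}{4} + \frac{I f}{4}$ ($j{\left(I,f \right)} = \frac{f I - 11}{4} = \frac{I f - 11}{4} = \frac{-11 + I f}{4} = - \frac{11}{4} + \frac{I f}{4}$)
$A{\left(y,d \right)} = y^{2} - \frac{d}{4}$ ($A{\left(y,d \right)} = y y + \left(- \frac{11}{4} + \frac{1}{4} \cdot 5 \cdot 2\right) d = y^{2} + \left(- \frac{11}{4} + \frac{5}{2}\right) d = y^{2} - \frac{d}{4}$)
$\left(A{\left(133,-66 \right)} + \left(-15786 + 9374\right) \left(12104 - 9023\right)\right) - 26246 = \left(\left(133^{2} - - \frac{33}{2}\right) + \left(-15786 + 9374\right) \left(12104 - 9023\right)\right) - 26246 = \left(\left(17689 + \frac{33}{2}\right) - 19755372\right) - 26246 = \left(\frac{35411}{2} - 19755372\right) - 26246 = - \frac{39475333}{2} - 26246 = - \frac{39527825}{2}$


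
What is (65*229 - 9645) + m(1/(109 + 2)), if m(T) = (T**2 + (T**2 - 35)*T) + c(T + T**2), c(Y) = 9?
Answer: 7178263996/1367631 ≈ 5248.7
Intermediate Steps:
m(T) = 9 + T**2 + T*(-35 + T**2) (m(T) = (T**2 + (T**2 - 35)*T) + 9 = (T**2 + (-35 + T**2)*T) + 9 = (T**2 + T*(-35 + T**2)) + 9 = 9 + T**2 + T*(-35 + T**2))
(65*229 - 9645) + m(1/(109 + 2)) = (65*229 - 9645) + (9 + (1/(109 + 2))**2 + (1/(109 + 2))**3 - 35/(109 + 2)) = (14885 - 9645) + (9 + (1/111)**2 + (1/111)**3 - 35/111) = 5240 + (9 + (1/111)**2 + (1/111)**3 - 35*1/111) = 5240 + (9 + 1/12321 + 1/1367631 - 35/111) = 5240 + 11877556/1367631 = 7178263996/1367631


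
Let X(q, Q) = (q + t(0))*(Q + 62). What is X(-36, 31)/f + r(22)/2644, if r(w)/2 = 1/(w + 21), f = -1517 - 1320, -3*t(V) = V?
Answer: 190323245/161272102 ≈ 1.1801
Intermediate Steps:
t(V) = -V/3
f = -2837
r(w) = 2/(21 + w) (r(w) = 2/(w + 21) = 2/(21 + w))
X(q, Q) = q*(62 + Q) (X(q, Q) = (q - 1/3*0)*(Q + 62) = (q + 0)*(62 + Q) = q*(62 + Q))
X(-36, 31)/f + r(22)/2644 = -36*(62 + 31)/(-2837) + (2/(21 + 22))/2644 = -36*93*(-1/2837) + (2/43)*(1/2644) = -3348*(-1/2837) + (2*(1/43))*(1/2644) = 3348/2837 + (2/43)*(1/2644) = 3348/2837 + 1/56846 = 190323245/161272102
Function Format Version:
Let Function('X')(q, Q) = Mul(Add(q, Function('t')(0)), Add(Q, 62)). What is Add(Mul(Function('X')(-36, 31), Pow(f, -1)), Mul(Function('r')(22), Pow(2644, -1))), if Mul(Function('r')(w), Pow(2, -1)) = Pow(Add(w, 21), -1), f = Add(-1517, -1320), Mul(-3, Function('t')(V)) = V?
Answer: Rational(190323245, 161272102) ≈ 1.1801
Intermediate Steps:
Function('t')(V) = Mul(Rational(-1, 3), V)
f = -2837
Function('r')(w) = Mul(2, Pow(Add(21, w), -1)) (Function('r')(w) = Mul(2, Pow(Add(w, 21), -1)) = Mul(2, Pow(Add(21, w), -1)))
Function('X')(q, Q) = Mul(q, Add(62, Q)) (Function('X')(q, Q) = Mul(Add(q, Mul(Rational(-1, 3), 0)), Add(Q, 62)) = Mul(Add(q, 0), Add(62, Q)) = Mul(q, Add(62, Q)))
Add(Mul(Function('X')(-36, 31), Pow(f, -1)), Mul(Function('r')(22), Pow(2644, -1))) = Add(Mul(Mul(-36, Add(62, 31)), Pow(-2837, -1)), Mul(Mul(2, Pow(Add(21, 22), -1)), Pow(2644, -1))) = Add(Mul(Mul(-36, 93), Rational(-1, 2837)), Mul(Mul(2, Pow(43, -1)), Rational(1, 2644))) = Add(Mul(-3348, Rational(-1, 2837)), Mul(Mul(2, Rational(1, 43)), Rational(1, 2644))) = Add(Rational(3348, 2837), Mul(Rational(2, 43), Rational(1, 2644))) = Add(Rational(3348, 2837), Rational(1, 56846)) = Rational(190323245, 161272102)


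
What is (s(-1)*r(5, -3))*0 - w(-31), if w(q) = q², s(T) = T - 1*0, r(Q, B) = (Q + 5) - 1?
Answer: -961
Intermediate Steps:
r(Q, B) = 4 + Q (r(Q, B) = (5 + Q) - 1 = 4 + Q)
s(T) = T (s(T) = T + 0 = T)
(s(-1)*r(5, -3))*0 - w(-31) = -(4 + 5)*0 - 1*(-31)² = -1*9*0 - 1*961 = -9*0 - 961 = 0 - 961 = -961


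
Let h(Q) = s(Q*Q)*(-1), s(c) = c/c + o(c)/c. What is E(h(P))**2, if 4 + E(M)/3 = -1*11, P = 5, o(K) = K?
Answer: 2025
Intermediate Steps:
s(c) = 2 (s(c) = c/c + c/c = 1 + 1 = 2)
h(Q) = -2 (h(Q) = 2*(-1) = -2)
E(M) = -45 (E(M) = -12 + 3*(-1*11) = -12 + 3*(-11) = -12 - 33 = -45)
E(h(P))**2 = (-45)**2 = 2025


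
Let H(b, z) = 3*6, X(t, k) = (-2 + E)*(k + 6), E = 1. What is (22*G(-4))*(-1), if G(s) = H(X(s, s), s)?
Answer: -396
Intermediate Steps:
X(t, k) = -6 - k (X(t, k) = (-2 + 1)*(k + 6) = -(6 + k) = -6 - k)
H(b, z) = 18
G(s) = 18
(22*G(-4))*(-1) = (22*18)*(-1) = 396*(-1) = -396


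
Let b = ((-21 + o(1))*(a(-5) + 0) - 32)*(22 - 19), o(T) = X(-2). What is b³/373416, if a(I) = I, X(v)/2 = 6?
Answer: 19773/124472 ≈ 0.15885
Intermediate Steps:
X(v) = 12 (X(v) = 2*6 = 12)
o(T) = 12
b = 39 (b = ((-21 + 12)*(-5 + 0) - 32)*(22 - 19) = (-9*(-5) - 32)*3 = (45 - 32)*3 = 13*3 = 39)
b³/373416 = 39³/373416 = 59319*(1/373416) = 19773/124472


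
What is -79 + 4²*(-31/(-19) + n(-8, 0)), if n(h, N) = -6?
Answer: -2829/19 ≈ -148.89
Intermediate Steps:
-79 + 4²*(-31/(-19) + n(-8, 0)) = -79 + 4²*(-31/(-19) - 6) = -79 + 16*(-31*(-1/19) - 6) = -79 + 16*(31/19 - 6) = -79 + 16*(-83/19) = -79 - 1328/19 = -2829/19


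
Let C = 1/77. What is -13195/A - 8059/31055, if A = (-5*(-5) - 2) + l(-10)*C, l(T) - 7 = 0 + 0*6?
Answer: -4509524961/7887970 ≈ -571.70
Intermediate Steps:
C = 1/77 ≈ 0.012987
l(T) = 7 (l(T) = 7 + (0 + 0*6) = 7 + (0 + 0) = 7 + 0 = 7)
A = 254/11 (A = (-5*(-5) - 2) + 7*(1/77) = (25 - 2) + 1/11 = 23 + 1/11 = 254/11 ≈ 23.091)
-13195/A - 8059/31055 = -13195/254/11 - 8059/31055 = -13195*11/254 - 8059*1/31055 = -145145/254 - 8059/31055 = -4509524961/7887970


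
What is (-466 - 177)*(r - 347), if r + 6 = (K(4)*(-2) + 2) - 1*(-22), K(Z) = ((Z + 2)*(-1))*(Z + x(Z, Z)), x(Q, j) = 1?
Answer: 172967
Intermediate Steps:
K(Z) = (1 + Z)*(-2 - Z) (K(Z) = ((Z + 2)*(-1))*(Z + 1) = ((2 + Z)*(-1))*(1 + Z) = (-2 - Z)*(1 + Z) = (1 + Z)*(-2 - Z))
r = 78 (r = -6 + (((-2 - 1*4² - 3*4)*(-2) + 2) - 1*(-22)) = -6 + (((-2 - 1*16 - 12)*(-2) + 2) + 22) = -6 + (((-2 - 16 - 12)*(-2) + 2) + 22) = -6 + ((-30*(-2) + 2) + 22) = -6 + ((60 + 2) + 22) = -6 + (62 + 22) = -6 + 84 = 78)
(-466 - 177)*(r - 347) = (-466 - 177)*(78 - 347) = -643*(-269) = 172967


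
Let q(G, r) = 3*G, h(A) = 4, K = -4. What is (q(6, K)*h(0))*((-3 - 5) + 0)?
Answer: -576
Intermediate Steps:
(q(6, K)*h(0))*((-3 - 5) + 0) = ((3*6)*4)*((-3 - 5) + 0) = (18*4)*(-8 + 0) = 72*(-8) = -576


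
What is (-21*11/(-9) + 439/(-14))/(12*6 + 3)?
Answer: -239/3150 ≈ -0.075873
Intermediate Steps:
(-21*11/(-9) + 439/(-14))/(12*6 + 3) = (-231*(-⅑) + 439*(-1/14))/(72 + 3) = (77/3 - 439/14)/75 = -239/42*1/75 = -239/3150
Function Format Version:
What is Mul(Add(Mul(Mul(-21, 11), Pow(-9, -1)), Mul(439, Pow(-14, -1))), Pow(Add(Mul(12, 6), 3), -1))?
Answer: Rational(-239, 3150) ≈ -0.075873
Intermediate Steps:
Mul(Add(Mul(Mul(-21, 11), Pow(-9, -1)), Mul(439, Pow(-14, -1))), Pow(Add(Mul(12, 6), 3), -1)) = Mul(Add(Mul(-231, Rational(-1, 9)), Mul(439, Rational(-1, 14))), Pow(Add(72, 3), -1)) = Mul(Add(Rational(77, 3), Rational(-439, 14)), Pow(75, -1)) = Mul(Rational(-239, 42), Rational(1, 75)) = Rational(-239, 3150)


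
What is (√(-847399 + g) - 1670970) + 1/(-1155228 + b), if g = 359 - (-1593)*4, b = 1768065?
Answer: -1024032241889/612837 + 2*I*√210167 ≈ -1.671e+6 + 916.88*I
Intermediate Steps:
g = 6731 (g = 359 - 531*(-12) = 359 + 6372 = 6731)
(√(-847399 + g) - 1670970) + 1/(-1155228 + b) = (√(-847399 + 6731) - 1670970) + 1/(-1155228 + 1768065) = (√(-840668) - 1670970) + 1/612837 = (2*I*√210167 - 1670970) + 1/612837 = (-1670970 + 2*I*√210167) + 1/612837 = -1024032241889/612837 + 2*I*√210167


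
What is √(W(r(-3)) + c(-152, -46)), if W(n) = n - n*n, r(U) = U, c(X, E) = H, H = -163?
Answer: 5*I*√7 ≈ 13.229*I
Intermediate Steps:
c(X, E) = -163
W(n) = n - n²
√(W(r(-3)) + c(-152, -46)) = √(-3*(1 - 1*(-3)) - 163) = √(-3*(1 + 3) - 163) = √(-3*4 - 163) = √(-12 - 163) = √(-175) = 5*I*√7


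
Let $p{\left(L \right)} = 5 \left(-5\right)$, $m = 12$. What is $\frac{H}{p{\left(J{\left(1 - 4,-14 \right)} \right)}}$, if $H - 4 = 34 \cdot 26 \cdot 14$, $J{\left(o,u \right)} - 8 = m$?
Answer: $- \frac{2476}{5} \approx -495.2$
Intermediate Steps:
$J{\left(o,u \right)} = 20$ ($J{\left(o,u \right)} = 8 + 12 = 20$)
$p{\left(L \right)} = -25$
$H = 12380$ ($H = 4 + 34 \cdot 26 \cdot 14 = 4 + 884 \cdot 14 = 4 + 12376 = 12380$)
$\frac{H}{p{\left(J{\left(1 - 4,-14 \right)} \right)}} = \frac{12380}{-25} = 12380 \left(- \frac{1}{25}\right) = - \frac{2476}{5}$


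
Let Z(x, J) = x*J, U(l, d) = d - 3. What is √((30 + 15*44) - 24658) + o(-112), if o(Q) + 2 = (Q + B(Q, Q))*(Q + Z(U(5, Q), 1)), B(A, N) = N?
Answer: 50846 + 4*I*√1498 ≈ 50846.0 + 154.82*I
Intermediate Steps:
U(l, d) = -3 + d
Z(x, J) = J*x
o(Q) = -2 + 2*Q*(-3 + 2*Q) (o(Q) = -2 + (Q + Q)*(Q + 1*(-3 + Q)) = -2 + (2*Q)*(Q + (-3 + Q)) = -2 + (2*Q)*(-3 + 2*Q) = -2 + 2*Q*(-3 + 2*Q))
√((30 + 15*44) - 24658) + o(-112) = √((30 + 15*44) - 24658) + (-2 - 6*(-112) + 4*(-112)²) = √((30 + 660) - 24658) + (-2 + 672 + 4*12544) = √(690 - 24658) + (-2 + 672 + 50176) = √(-23968) + 50846 = 4*I*√1498 + 50846 = 50846 + 4*I*√1498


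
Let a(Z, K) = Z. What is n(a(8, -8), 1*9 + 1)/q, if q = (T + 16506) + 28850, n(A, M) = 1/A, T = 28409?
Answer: 1/590120 ≈ 1.6946e-6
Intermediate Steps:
q = 73765 (q = (28409 + 16506) + 28850 = 44915 + 28850 = 73765)
n(a(8, -8), 1*9 + 1)/q = 1/(8*73765) = (1/8)*(1/73765) = 1/590120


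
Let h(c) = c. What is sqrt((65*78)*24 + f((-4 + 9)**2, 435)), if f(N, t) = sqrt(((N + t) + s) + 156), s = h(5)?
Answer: sqrt(121680 + 3*sqrt(69)) ≈ 348.86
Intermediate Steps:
s = 5
f(N, t) = sqrt(161 + N + t) (f(N, t) = sqrt(((N + t) + 5) + 156) = sqrt((5 + N + t) + 156) = sqrt(161 + N + t))
sqrt((65*78)*24 + f((-4 + 9)**2, 435)) = sqrt((65*78)*24 + sqrt(161 + (-4 + 9)**2 + 435)) = sqrt(5070*24 + sqrt(161 + 5**2 + 435)) = sqrt(121680 + sqrt(161 + 25 + 435)) = sqrt(121680 + sqrt(621)) = sqrt(121680 + 3*sqrt(69))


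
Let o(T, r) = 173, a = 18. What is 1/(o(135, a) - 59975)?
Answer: -1/59802 ≈ -1.6722e-5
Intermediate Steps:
1/(o(135, a) - 59975) = 1/(173 - 59975) = 1/(-59802) = -1/59802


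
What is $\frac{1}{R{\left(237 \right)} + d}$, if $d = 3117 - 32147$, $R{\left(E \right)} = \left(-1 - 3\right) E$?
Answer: $- \frac{1}{29978} \approx -3.3358 \cdot 10^{-5}$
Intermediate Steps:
$R{\left(E \right)} = - 4 E$
$d = -29030$ ($d = 3117 - 32147 = -29030$)
$\frac{1}{R{\left(237 \right)} + d} = \frac{1}{\left(-4\right) 237 - 29030} = \frac{1}{-948 - 29030} = \frac{1}{-29978} = - \frac{1}{29978}$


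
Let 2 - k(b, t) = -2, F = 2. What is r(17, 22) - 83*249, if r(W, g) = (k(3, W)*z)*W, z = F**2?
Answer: -20395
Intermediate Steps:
k(b, t) = 4 (k(b, t) = 2 - 1*(-2) = 2 + 2 = 4)
z = 4 (z = 2**2 = 4)
r(W, g) = 16*W (r(W, g) = (4*4)*W = 16*W)
r(17, 22) - 83*249 = 16*17 - 83*249 = 272 - 20667 = -20395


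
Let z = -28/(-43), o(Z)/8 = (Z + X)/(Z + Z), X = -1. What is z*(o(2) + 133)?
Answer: 3780/43 ≈ 87.907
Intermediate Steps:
o(Z) = 4*(-1 + Z)/Z (o(Z) = 8*((Z - 1)/(Z + Z)) = 8*((-1 + Z)/((2*Z))) = 8*((-1 + Z)*(1/(2*Z))) = 8*((-1 + Z)/(2*Z)) = 4*(-1 + Z)/Z)
z = 28/43 (z = -28*(-1/43) = 28/43 ≈ 0.65116)
z*(o(2) + 133) = 28*((4 - 4/2) + 133)/43 = 28*((4 - 4*½) + 133)/43 = 28*((4 - 2) + 133)/43 = 28*(2 + 133)/43 = (28/43)*135 = 3780/43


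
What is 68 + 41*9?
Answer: 437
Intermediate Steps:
68 + 41*9 = 68 + 369 = 437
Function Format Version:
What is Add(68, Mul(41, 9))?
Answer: 437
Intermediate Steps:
Add(68, Mul(41, 9)) = Add(68, 369) = 437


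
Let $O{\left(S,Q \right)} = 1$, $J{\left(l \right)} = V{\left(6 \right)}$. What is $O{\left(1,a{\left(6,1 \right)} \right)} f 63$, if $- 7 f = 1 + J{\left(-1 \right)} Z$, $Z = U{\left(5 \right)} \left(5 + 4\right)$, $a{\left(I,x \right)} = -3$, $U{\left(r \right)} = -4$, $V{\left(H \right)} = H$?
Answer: $1935$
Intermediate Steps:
$J{\left(l \right)} = 6$
$Z = -36$ ($Z = - 4 \left(5 + 4\right) = \left(-4\right) 9 = -36$)
$f = \frac{215}{7}$ ($f = - \frac{1 + 6 \left(-36\right)}{7} = - \frac{1 - 216}{7} = \left(- \frac{1}{7}\right) \left(-215\right) = \frac{215}{7} \approx 30.714$)
$O{\left(1,a{\left(6,1 \right)} \right)} f 63 = 1 \cdot \frac{215}{7} \cdot 63 = \frac{215}{7} \cdot 63 = 1935$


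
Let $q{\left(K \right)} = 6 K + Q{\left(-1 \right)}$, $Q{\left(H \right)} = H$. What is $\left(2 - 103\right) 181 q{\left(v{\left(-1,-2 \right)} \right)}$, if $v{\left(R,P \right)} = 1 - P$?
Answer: $-310777$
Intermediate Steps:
$q{\left(K \right)} = -1 + 6 K$ ($q{\left(K \right)} = 6 K - 1 = -1 + 6 K$)
$\left(2 - 103\right) 181 q{\left(v{\left(-1,-2 \right)} \right)} = \left(2 - 103\right) 181 \left(-1 + 6 \left(1 - -2\right)\right) = \left(-101\right) 181 \left(-1 + 6 \left(1 + 2\right)\right) = - 18281 \left(-1 + 6 \cdot 3\right) = - 18281 \left(-1 + 18\right) = \left(-18281\right) 17 = -310777$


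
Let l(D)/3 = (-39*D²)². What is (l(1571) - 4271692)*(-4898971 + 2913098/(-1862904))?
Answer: -126829621287257834206377351551/931452 ≈ -1.3616e+23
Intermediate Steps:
l(D) = 4563*D⁴ (l(D) = 3*(-39*D²)² = 3*(1521*D⁴) = 4563*D⁴)
(l(1571) - 4271692)*(-4898971 + 2913098/(-1862904)) = (4563*1571⁴ - 4271692)*(-4898971 + 2913098/(-1862904)) = (4563*6091226377681 - 4271692)*(-4898971 + 2913098*(-1/1862904)) = (27794265961358403 - 4271692)*(-4898971 - 1456549/931452) = 27794265957086711*(-4563157792441/931452) = -126829621287257834206377351551/931452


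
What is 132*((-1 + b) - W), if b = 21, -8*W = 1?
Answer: 5313/2 ≈ 2656.5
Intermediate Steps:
W = -1/8 (W = -1/8*1 = -1/8 ≈ -0.12500)
132*((-1 + b) - W) = 132*((-1 + 21) - 1*(-1/8)) = 132*(20 + 1/8) = 132*(161/8) = 5313/2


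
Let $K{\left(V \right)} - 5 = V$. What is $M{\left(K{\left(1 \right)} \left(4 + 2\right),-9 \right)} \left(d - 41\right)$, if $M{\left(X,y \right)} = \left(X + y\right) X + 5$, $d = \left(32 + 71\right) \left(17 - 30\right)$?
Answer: $-1348260$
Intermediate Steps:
$K{\left(V \right)} = 5 + V$
$d = -1339$ ($d = 103 \left(-13\right) = -1339$)
$M{\left(X,y \right)} = 5 + X \left(X + y\right)$ ($M{\left(X,y \right)} = X \left(X + y\right) + 5 = 5 + X \left(X + y\right)$)
$M{\left(K{\left(1 \right)} \left(4 + 2\right),-9 \right)} \left(d - 41\right) = \left(5 + \left(\left(5 + 1\right) \left(4 + 2\right)\right)^{2} + \left(5 + 1\right) \left(4 + 2\right) \left(-9\right)\right) \left(-1339 - 41\right) = \left(5 + \left(6 \cdot 6\right)^{2} + 6 \cdot 6 \left(-9\right)\right) \left(-1380\right) = \left(5 + 36^{2} + 36 \left(-9\right)\right) \left(-1380\right) = \left(5 + 1296 - 324\right) \left(-1380\right) = 977 \left(-1380\right) = -1348260$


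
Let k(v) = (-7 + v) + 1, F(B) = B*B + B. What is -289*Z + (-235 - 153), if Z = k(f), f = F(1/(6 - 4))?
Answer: 4517/4 ≈ 1129.3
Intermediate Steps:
F(B) = B + B² (F(B) = B² + B = B + B²)
f = ¾ (f = (1 + 1/(6 - 4))/(6 - 4) = (1 + 1/2)/2 = (1 + ½)/2 = (½)*(3/2) = ¾ ≈ 0.75000)
k(v) = -6 + v
Z = -21/4 (Z = -6 + ¾ = -21/4 ≈ -5.2500)
-289*Z + (-235 - 153) = -289*(-21/4) + (-235 - 153) = 6069/4 - 388 = 4517/4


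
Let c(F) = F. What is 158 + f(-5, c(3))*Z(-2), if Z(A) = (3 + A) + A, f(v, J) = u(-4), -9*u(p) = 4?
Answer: 1426/9 ≈ 158.44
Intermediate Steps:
u(p) = -4/9 (u(p) = -⅑*4 = -4/9)
f(v, J) = -4/9
Z(A) = 3 + 2*A
158 + f(-5, c(3))*Z(-2) = 158 - 4*(3 + 2*(-2))/9 = 158 - 4*(3 - 4)/9 = 158 - 4/9*(-1) = 158 + 4/9 = 1426/9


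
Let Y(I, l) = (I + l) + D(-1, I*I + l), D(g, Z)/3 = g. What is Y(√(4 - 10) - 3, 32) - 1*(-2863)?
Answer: 2889 + I*√6 ≈ 2889.0 + 2.4495*I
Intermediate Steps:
D(g, Z) = 3*g
Y(I, l) = -3 + I + l (Y(I, l) = (I + l) + 3*(-1) = (I + l) - 3 = -3 + I + l)
Y(√(4 - 10) - 3, 32) - 1*(-2863) = (-3 + (√(4 - 10) - 3) + 32) - 1*(-2863) = (-3 + (√(-6) - 3) + 32) + 2863 = (-3 + (I*√6 - 3) + 32) + 2863 = (-3 + (-3 + I*√6) + 32) + 2863 = (26 + I*√6) + 2863 = 2889 + I*√6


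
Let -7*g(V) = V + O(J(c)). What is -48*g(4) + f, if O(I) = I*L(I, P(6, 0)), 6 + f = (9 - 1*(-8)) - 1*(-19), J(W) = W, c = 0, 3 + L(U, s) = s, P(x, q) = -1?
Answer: 402/7 ≈ 57.429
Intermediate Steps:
L(U, s) = -3 + s
f = 30 (f = -6 + ((9 - 1*(-8)) - 1*(-19)) = -6 + ((9 + 8) + 19) = -6 + (17 + 19) = -6 + 36 = 30)
O(I) = -4*I (O(I) = I*(-3 - 1) = I*(-4) = -4*I)
g(V) = -V/7 (g(V) = -(V - 4*0)/7 = -(V + 0)/7 = -V/7)
-48*g(4) + f = -(-48)*4/7 + 30 = -48*(-4/7) + 30 = 192/7 + 30 = 402/7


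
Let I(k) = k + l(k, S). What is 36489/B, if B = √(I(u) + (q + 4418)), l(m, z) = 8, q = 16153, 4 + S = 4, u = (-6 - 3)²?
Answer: 36489*√5165/10330 ≈ 253.86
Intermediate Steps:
u = 81 (u = (-9)² = 81)
S = 0 (S = -4 + 4 = 0)
I(k) = 8 + k (I(k) = k + 8 = 8 + k)
B = 2*√5165 (B = √((8 + 81) + (16153 + 4418)) = √(89 + 20571) = √20660 = 2*√5165 ≈ 143.74)
36489/B = 36489/((2*√5165)) = 36489*(√5165/10330) = 36489*√5165/10330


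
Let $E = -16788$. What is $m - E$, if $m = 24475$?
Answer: $41263$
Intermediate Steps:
$m - E = 24475 - -16788 = 24475 + 16788 = 41263$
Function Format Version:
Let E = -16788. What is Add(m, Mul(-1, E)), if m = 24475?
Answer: 41263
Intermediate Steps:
Add(m, Mul(-1, E)) = Add(24475, Mul(-1, -16788)) = Add(24475, 16788) = 41263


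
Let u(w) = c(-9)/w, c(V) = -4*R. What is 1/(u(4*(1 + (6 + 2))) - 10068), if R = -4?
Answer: -9/90608 ≈ -9.9329e-5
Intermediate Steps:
c(V) = 16 (c(V) = -4*(-4) = 16)
u(w) = 16/w
1/(u(4*(1 + (6 + 2))) - 10068) = 1/(16/((4*(1 + (6 + 2)))) - 10068) = 1/(16/((4*(1 + 8))) - 10068) = 1/(16/((4*9)) - 10068) = 1/(16/36 - 10068) = 1/(16*(1/36) - 10068) = 1/(4/9 - 10068) = 1/(-90608/9) = -9/90608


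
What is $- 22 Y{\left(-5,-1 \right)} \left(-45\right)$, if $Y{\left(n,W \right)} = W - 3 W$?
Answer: $1980$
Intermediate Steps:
$Y{\left(n,W \right)} = - 2 W$
$- 22 Y{\left(-5,-1 \right)} \left(-45\right) = - 22 \left(\left(-2\right) \left(-1\right)\right) \left(-45\right) = \left(-22\right) 2 \left(-45\right) = \left(-44\right) \left(-45\right) = 1980$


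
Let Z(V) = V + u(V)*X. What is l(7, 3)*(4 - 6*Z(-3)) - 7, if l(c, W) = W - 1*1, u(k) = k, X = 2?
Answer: 109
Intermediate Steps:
Z(V) = 3*V (Z(V) = V + V*2 = V + 2*V = 3*V)
l(c, W) = -1 + W (l(c, W) = W - 1 = -1 + W)
l(7, 3)*(4 - 6*Z(-3)) - 7 = (-1 + 3)*(4 - 18*(-3)) - 7 = 2*(4 - 6*(-9)) - 7 = 2*(4 + 54) - 7 = 2*58 - 7 = 116 - 7 = 109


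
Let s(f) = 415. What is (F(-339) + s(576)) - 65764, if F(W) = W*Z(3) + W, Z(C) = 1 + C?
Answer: -67044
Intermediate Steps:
F(W) = 5*W (F(W) = W*(1 + 3) + W = W*4 + W = 4*W + W = 5*W)
(F(-339) + s(576)) - 65764 = (5*(-339) + 415) - 65764 = (-1695 + 415) - 65764 = -1280 - 65764 = -67044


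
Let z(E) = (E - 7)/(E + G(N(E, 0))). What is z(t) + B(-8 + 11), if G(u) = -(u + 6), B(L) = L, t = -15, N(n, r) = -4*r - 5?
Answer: 35/8 ≈ 4.3750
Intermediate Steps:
N(n, r) = -5 - 4*r
G(u) = -6 - u (G(u) = -(6 + u) = -6 - u)
z(E) = (-7 + E)/(-1 + E) (z(E) = (E - 7)/(E + (-6 - (-5 - 4*0))) = (-7 + E)/(E + (-6 - (-5 + 0))) = (-7 + E)/(E + (-6 - 1*(-5))) = (-7 + E)/(E + (-6 + 5)) = (-7 + E)/(E - 1) = (-7 + E)/(-1 + E))
z(t) + B(-8 + 11) = (-7 - 15)/(-1 - 15) + (-8 + 11) = -22/(-16) + 3 = -1/16*(-22) + 3 = 11/8 + 3 = 35/8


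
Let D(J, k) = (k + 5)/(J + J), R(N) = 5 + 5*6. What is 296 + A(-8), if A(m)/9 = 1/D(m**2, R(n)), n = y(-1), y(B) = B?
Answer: 1624/5 ≈ 324.80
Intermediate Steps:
n = -1
R(N) = 35 (R(N) = 5 + 30 = 35)
D(J, k) = (5 + k)/(2*J) (D(J, k) = (5 + k)/((2*J)) = (5 + k)*(1/(2*J)) = (5 + k)/(2*J))
A(m) = 9*m**2/20 (A(m) = 9/(((5 + 35)/(2*(m**2)))) = 9/(((1/2)*40/m**2)) = 9/((20/m**2)) = 9*(m**2/20) = 9*m**2/20)
296 + A(-8) = 296 + (9/20)*(-8)**2 = 296 + (9/20)*64 = 296 + 144/5 = 1624/5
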